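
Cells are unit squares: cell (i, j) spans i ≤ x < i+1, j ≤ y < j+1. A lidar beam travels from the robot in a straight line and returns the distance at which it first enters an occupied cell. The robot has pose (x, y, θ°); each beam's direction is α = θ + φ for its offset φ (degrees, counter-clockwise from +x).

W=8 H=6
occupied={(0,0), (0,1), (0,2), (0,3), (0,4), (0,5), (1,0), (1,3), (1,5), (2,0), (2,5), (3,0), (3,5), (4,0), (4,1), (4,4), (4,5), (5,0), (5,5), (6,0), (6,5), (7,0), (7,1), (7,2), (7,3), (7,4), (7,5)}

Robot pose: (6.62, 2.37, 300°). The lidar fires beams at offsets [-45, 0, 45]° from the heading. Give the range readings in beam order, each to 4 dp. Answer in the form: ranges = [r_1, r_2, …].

ranges = [1.4183, 0.7600, 0.3934]

beam 1: φ=-45°, α=255°
  direction (-0.2588, -0.9659); cell (6,2); t to first gridline: x 2.3955, y 0.3831 (then +3.8637 / +1.0353)
    (6,1) via y @ 0.3831
    (6,0) via y @ 1.4183  # hit
  → r_1 = 1.4183
beam 2: φ=0°, α=300°
  direction (0.5000, -0.8660); cell (6,2); t to first gridline: x 0.7600, y 0.4272 (then +2.0000 / +1.1547)
    (6,1) via y @ 0.4272
    (7,1) via x @ 0.7600  # hit
  → r_2 = 0.7600
beam 3: φ=45°, α=345°
  direction (0.9659, -0.2588); cell (6,2); t to first gridline: x 0.3934, y 1.4296 (then +1.0353 / +3.8637)
    (7,2) via x @ 0.3934  # hit
  → r_3 = 0.3934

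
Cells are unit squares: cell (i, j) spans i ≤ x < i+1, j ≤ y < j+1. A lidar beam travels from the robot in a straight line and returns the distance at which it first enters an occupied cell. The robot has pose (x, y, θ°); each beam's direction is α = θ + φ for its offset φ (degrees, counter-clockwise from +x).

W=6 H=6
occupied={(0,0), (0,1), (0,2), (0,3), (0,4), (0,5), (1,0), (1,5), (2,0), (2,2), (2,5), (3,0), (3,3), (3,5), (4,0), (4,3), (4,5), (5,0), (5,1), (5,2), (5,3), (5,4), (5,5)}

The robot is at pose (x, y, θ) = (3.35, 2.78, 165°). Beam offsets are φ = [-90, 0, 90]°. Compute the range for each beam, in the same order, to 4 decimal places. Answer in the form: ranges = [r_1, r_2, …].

ranges = [0.2278, 0.3623, 1.8428]

beam 1: φ=-90°, α=75°
  dir = (cos 75°, sin 75°) = (0.2588, 0.9659); from cell (3,2)
  next x-line at t=2.5114, next y-line at t=0.2278; Δt_x=3.8637, Δt_y=1.0353
    y: enter (3,3) at t=0.2278 ← occupied
  → r_1 = 0.2278
beam 2: φ=0°, α=165°
  dir = (cos 165°, sin 165°) = (-0.9659, 0.2588); from cell (3,2)
  next x-line at t=0.3623, next y-line at t=0.8500; Δt_x=1.0353, Δt_y=3.8637
    x: enter (2,2) at t=0.3623 ← occupied
  → r_2 = 0.3623
beam 3: φ=90°, α=255°
  dir = (cos 255°, sin 255°) = (-0.2588, -0.9659); from cell (3,2)
  next x-line at t=1.3523, next y-line at t=0.8075; Δt_x=3.8637, Δt_y=1.0353
    y: enter (3,1) at t=0.8075
    x: enter (2,1) at t=1.3523
    y: enter (2,0) at t=1.8428 ← occupied
  → r_3 = 1.8428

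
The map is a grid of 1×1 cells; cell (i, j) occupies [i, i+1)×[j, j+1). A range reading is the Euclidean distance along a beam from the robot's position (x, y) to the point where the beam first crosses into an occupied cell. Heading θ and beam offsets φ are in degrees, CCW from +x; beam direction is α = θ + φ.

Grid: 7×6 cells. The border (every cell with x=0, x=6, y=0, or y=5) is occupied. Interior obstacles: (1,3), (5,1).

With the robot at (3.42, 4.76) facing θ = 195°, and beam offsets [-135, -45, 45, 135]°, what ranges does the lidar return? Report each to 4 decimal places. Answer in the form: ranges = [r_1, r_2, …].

beam 1: φ=-135°, α=60°
  direction (0.5000, 0.8660); cell (3,4); t to first gridline: x 1.1600, y 0.2771 (then +2.0000 / +1.1547)
    (3,5) via y @ 0.2771  # hit
  → r_1 = 0.2771
beam 2: φ=-45°, α=150°
  direction (-0.8660, 0.5000); cell (3,4); t to first gridline: x 0.4850, y 0.4800 (then +1.1547 / +2.0000)
    (3,5) via y @ 0.4800  # hit
  → r_2 = 0.4800
beam 3: φ=45°, α=240°
  direction (-0.5000, -0.8660); cell (3,4); t to first gridline: x 0.8400, y 0.8776 (then +2.0000 / +1.1547)
    (2,4) via x @ 0.8400
    (2,3) via y @ 0.8776
    (2,2) via y @ 2.0323
    (1,2) via x @ 2.8400
    (1,1) via y @ 3.1870
    (1,0) via y @ 4.3417  # hit
  → r_3 = 4.3417
beam 4: φ=135°, α=330°
  direction (0.8660, -0.5000); cell (3,4); t to first gridline: x 0.6697, y 1.5200 (then +1.1547 / +2.0000)
    (4,4) via x @ 0.6697
    (4,3) via y @ 1.5200
    (5,3) via x @ 1.8244
    (6,3) via x @ 2.9791  # hit
  → r_4 = 2.9791

ranges = [0.2771, 0.4800, 4.3417, 2.9791]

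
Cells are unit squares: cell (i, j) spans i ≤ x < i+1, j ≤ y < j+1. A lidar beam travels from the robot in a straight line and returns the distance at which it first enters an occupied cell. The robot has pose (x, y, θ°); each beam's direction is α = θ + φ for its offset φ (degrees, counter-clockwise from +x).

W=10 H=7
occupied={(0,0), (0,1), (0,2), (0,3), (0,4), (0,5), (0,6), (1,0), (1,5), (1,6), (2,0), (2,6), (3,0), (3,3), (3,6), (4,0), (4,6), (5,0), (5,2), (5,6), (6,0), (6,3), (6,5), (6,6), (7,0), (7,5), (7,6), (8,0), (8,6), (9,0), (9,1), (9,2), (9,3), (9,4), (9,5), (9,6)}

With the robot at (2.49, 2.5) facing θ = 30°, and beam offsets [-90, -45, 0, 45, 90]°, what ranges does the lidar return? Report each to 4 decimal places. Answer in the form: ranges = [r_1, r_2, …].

ranges = [1.7321, 5.7956, 1.0000, 3.6235, 2.8868]

beam 1: φ=-90°, α=300°
  d=(0.5000,-0.8660)  start (2,2)  tX=1.0200 tY=0.5774  stride 1/|dx|=2.0000 1/|dy|=1.1547
    cross y-line → (2,1), t=0.5774
    cross x-line → (3,1), t=1.0200
    cross y-line → (3,0), t=1.7321 (wall)
  → r_1 = 1.7321
beam 2: φ=-45°, α=345°
  d=(0.9659,-0.2588)  start (2,2)  tX=0.5280 tY=1.9319  stride 1/|dx|=1.0353 1/|dy|=3.8637
    cross x-line → (3,2), t=0.5280
    cross x-line → (4,2), t=1.5633
    cross y-line → (4,1), t=1.9319
    cross x-line → (5,1), t=2.5985
    cross x-line → (6,1), t=3.6338
    cross x-line → (7,1), t=4.6691
    cross x-line → (8,1), t=5.7044
    cross y-line → (8,0), t=5.7956 (wall)
  → r_2 = 5.7956
beam 3: φ=0°, α=30°
  d=(0.8660,0.5000)  start (2,2)  tX=0.5889 tY=1.0000  stride 1/|dx|=1.1547 1/|dy|=2.0000
    cross x-line → (3,2), t=0.5889
    cross y-line → (3,3), t=1.0000 (wall)
  → r_3 = 1.0000
beam 4: φ=45°, α=75°
  d=(0.2588,0.9659)  start (2,2)  tX=1.9705 tY=0.5176  stride 1/|dx|=3.8637 1/|dy|=1.0353
    cross y-line → (2,3), t=0.5176
    cross y-line → (2,4), t=1.5529
    cross x-line → (3,4), t=1.9705
    cross y-line → (3,5), t=2.5882
    cross y-line → (3,6), t=3.6235 (wall)
  → r_4 = 3.6235
beam 5: φ=90°, α=120°
  d=(-0.5000,0.8660)  start (2,2)  tX=0.9800 tY=0.5774  stride 1/|dx|=2.0000 1/|dy|=1.1547
    cross y-line → (2,3), t=0.5774
    cross x-line → (1,3), t=0.9800
    cross y-line → (1,4), t=1.7321
    cross y-line → (1,5), t=2.8868 (wall)
  → r_5 = 2.8868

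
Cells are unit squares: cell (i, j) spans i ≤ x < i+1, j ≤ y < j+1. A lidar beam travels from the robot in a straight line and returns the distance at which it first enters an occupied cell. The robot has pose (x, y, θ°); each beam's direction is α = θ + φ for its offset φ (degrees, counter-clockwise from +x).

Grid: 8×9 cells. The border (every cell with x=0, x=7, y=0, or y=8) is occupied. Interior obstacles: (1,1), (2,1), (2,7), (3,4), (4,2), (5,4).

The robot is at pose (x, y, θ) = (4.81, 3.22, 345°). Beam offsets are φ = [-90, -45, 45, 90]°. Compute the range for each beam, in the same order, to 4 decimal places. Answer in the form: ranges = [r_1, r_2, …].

ranges = [0.2278, 0.2540, 2.5288, 0.8075]

beam 1: φ=-90°, α=255°
  d=(-0.2588,-0.9659)  start (4,3)  tX=3.1296 tY=0.2278  stride 1/|dx|=3.8637 1/|dy|=1.0353
    cross y-line → (4,2), t=0.2278 (wall)
  → r_1 = 0.2278
beam 2: φ=-45°, α=300°
  d=(0.5000,-0.8660)  start (4,3)  tX=0.3800 tY=0.2540  stride 1/|dx|=2.0000 1/|dy|=1.1547
    cross y-line → (4,2), t=0.2540 (wall)
  → r_2 = 0.2540
beam 3: φ=45°, α=30°
  d=(0.8660,0.5000)  start (4,3)  tX=0.2194 tY=1.5600  stride 1/|dx|=1.1547 1/|dy|=2.0000
    cross x-line → (5,3), t=0.2194
    cross x-line → (6,3), t=1.3741
    cross y-line → (6,4), t=1.5600
    cross x-line → (7,4), t=2.5288 (wall)
  → r_3 = 2.5288
beam 4: φ=90°, α=75°
  d=(0.2588,0.9659)  start (4,3)  tX=0.7341 tY=0.8075  stride 1/|dx|=3.8637 1/|dy|=1.0353
    cross x-line → (5,3), t=0.7341
    cross y-line → (5,4), t=0.8075 (wall)
  → r_4 = 0.8075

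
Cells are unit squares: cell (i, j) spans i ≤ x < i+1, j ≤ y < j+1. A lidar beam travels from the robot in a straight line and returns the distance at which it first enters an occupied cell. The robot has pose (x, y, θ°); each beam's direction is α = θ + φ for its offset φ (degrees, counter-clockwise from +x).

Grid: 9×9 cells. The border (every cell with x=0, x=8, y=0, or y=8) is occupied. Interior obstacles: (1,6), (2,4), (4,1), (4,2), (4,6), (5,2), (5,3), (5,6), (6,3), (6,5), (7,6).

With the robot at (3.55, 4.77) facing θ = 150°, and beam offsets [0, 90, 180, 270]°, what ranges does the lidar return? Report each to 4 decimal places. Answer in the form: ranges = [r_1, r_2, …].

ranges = [2.4600, 4.3532, 1.6743, 1.4203]

beam 1: φ=0°, α=150°
  direction (-0.8660, 0.5000); cell (3,4); t to first gridline: x 0.6351, y 0.4600 (then +1.1547 / +2.0000)
    (3,5) via y @ 0.4600
    (2,5) via x @ 0.6351
    (1,5) via x @ 1.7898
    (1,6) via y @ 2.4600  # hit
  → r_1 = 2.4600
beam 2: φ=90°, α=240°
  direction (-0.5000, -0.8660); cell (3,4); t to first gridline: x 1.1000, y 0.8891 (then +2.0000 / +1.1547)
    (3,3) via y @ 0.8891
    (2,3) via x @ 1.1000
    (2,2) via y @ 2.0438
    (1,2) via x @ 3.1000
    (1,1) via y @ 3.1985
    (1,0) via y @ 4.3532  # hit
  → r_2 = 4.3532
beam 3: φ=180°, α=330°
  direction (0.8660, -0.5000); cell (3,4); t to first gridline: x 0.5196, y 1.5400 (then +1.1547 / +2.0000)
    (4,4) via x @ 0.5196
    (4,3) via y @ 1.5400
    (5,3) via x @ 1.6743  # hit
  → r_3 = 1.6743
beam 4: φ=270°, α=60°
  direction (0.5000, 0.8660); cell (3,4); t to first gridline: x 0.9000, y 0.2656 (then +2.0000 / +1.1547)
    (3,5) via y @ 0.2656
    (4,5) via x @ 0.9000
    (4,6) via y @ 1.4203  # hit
  → r_4 = 1.4203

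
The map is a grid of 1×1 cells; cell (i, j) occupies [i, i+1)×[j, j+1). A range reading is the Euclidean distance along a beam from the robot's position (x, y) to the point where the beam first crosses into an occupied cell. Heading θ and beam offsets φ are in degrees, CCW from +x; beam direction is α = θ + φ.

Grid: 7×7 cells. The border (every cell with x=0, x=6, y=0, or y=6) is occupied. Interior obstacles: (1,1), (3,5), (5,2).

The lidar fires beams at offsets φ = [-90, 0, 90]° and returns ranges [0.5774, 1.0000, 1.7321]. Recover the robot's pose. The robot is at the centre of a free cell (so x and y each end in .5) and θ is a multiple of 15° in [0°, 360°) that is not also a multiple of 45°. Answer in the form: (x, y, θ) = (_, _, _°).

The pose lattice has 22·16 = 352 candidates. Test each by forward raycasting.
  (2.5, 2.5, 195°): beam 1 = 3.6235 ≠ 0.5774 ✗
  (1.5, 4.5, 105°): beam 1 = 1.9319 ≠ 0.5774 ✗
  (1.5, 5.5, 60°): beam 1 = 5.0000 ≠ 0.5774 ✗
  …
  (5.5, 4.5, 60°): r_1=0.5774, r_2=1.0000, r_3=1.7321 — all match ✓
No second candidate reproduces the full scan.

(x, y, θ) = (5.5, 4.5, 60°)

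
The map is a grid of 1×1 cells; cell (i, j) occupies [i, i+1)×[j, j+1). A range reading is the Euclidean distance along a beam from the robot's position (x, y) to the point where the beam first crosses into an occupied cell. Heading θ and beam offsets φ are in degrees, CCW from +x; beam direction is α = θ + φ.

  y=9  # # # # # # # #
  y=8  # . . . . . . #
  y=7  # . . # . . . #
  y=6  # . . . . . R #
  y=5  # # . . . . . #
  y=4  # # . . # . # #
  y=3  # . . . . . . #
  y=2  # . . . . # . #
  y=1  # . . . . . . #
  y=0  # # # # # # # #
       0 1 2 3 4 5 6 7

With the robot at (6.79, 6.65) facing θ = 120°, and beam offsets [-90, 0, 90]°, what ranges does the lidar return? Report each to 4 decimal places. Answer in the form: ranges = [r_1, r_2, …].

beam 1: φ=-90°, α=30°
  cosα=0.8660 sinα=0.5000 | (6,6) | tMaxX 0.2425 tMaxY 0.7000 | tΔX 1.1547 tΔY 2.0000
    t=0.2425 [x] (7,6) — stop
  → r_1 = 0.2425
beam 2: φ=0°, α=120°
  cosα=-0.5000 sinα=0.8660 | (6,6) | tMaxX 1.5800 tMaxY 0.4041 | tΔX 2.0000 tΔY 1.1547
    t=0.4041 [y] (6,7)
    t=1.5588 [y] (6,8)
    t=1.5800 [x] (5,8)
    t=2.7135 [y] (5,9) — stop
  → r_2 = 2.7135
beam 3: φ=90°, α=210°
  cosα=-0.8660 sinα=-0.5000 | (6,6) | tMaxX 0.9122 tMaxY 1.3000 | tΔX 1.1547 tΔY 2.0000
    t=0.9122 [x] (5,6)
    t=1.3000 [y] (5,5)
    t=2.0669 [x] (4,5)
    t=3.2216 [x] (3,5)
    t=3.3000 [y] (3,4)
    t=4.3763 [x] (2,4)
    t=5.3000 [y] (2,3)
    t=5.5310 [x] (1,3)
    t=6.6857 [x] (0,3) — stop
  → r_3 = 6.6857

ranges = [0.2425, 2.7135, 6.6857]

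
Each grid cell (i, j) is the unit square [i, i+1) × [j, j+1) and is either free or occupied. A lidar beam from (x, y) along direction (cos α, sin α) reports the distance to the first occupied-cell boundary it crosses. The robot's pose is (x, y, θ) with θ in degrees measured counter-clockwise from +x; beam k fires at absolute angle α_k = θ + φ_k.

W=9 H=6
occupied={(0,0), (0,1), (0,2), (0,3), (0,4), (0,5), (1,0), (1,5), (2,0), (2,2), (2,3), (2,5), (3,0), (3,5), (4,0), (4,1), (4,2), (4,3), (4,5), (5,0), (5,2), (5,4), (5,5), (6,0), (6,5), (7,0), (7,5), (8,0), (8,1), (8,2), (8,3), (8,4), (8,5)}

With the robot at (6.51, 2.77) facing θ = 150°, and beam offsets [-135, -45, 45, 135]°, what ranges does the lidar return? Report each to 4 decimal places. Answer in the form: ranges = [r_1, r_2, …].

ranges = [1.5426, 1.9705, 0.5280, 1.8324]

beam 1: φ=-135°, α=15°
  dir = (cos 15°, sin 15°) = (0.9659, 0.2588); from cell (6,2)
  next x-line at t=0.5073, next y-line at t=0.8887; Δt_x=1.0353, Δt_y=3.8637
    x: enter (7,2) at t=0.5073
    y: enter (7,3) at t=0.8887
    x: enter (8,3) at t=1.5426 ← occupied
  → r_1 = 1.5426
beam 2: φ=-45°, α=105°
  dir = (cos 105°, sin 105°) = (-0.2588, 0.9659); from cell (6,2)
  next x-line at t=1.9705, next y-line at t=0.2381; Δt_x=3.8637, Δt_y=1.0353
    y: enter (6,3) at t=0.2381
    y: enter (6,4) at t=1.2734
    x: enter (5,4) at t=1.9705 ← occupied
  → r_2 = 1.9705
beam 3: φ=45°, α=195°
  dir = (cos 195°, sin 195°) = (-0.9659, -0.2588); from cell (6,2)
  next x-line at t=0.5280, next y-line at t=2.9751; Δt_x=1.0353, Δt_y=3.8637
    x: enter (5,2) at t=0.5280 ← occupied
  → r_3 = 0.5280
beam 4: φ=135°, α=285°
  dir = (cos 285°, sin 285°) = (0.2588, -0.9659); from cell (6,2)
  next x-line at t=1.8932, next y-line at t=0.7972; Δt_x=3.8637, Δt_y=1.0353
    y: enter (6,1) at t=0.7972
    y: enter (6,0) at t=1.8324 ← occupied
  → r_4 = 1.8324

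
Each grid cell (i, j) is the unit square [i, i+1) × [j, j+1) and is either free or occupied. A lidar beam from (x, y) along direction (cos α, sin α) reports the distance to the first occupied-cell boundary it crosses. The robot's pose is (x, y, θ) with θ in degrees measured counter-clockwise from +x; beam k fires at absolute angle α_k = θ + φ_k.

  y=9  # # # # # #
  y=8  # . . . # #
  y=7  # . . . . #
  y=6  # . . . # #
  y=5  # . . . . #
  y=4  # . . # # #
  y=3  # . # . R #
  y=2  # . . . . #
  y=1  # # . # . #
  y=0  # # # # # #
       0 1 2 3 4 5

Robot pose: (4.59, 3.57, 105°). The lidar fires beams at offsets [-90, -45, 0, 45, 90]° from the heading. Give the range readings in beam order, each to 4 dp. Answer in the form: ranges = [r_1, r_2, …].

ranges = [0.4245, 0.4965, 0.4452, 0.8600, 1.6461]

beam 1: φ=-90°, α=15°
  d=(0.9659,0.2588)  start (4,3)  tX=0.4245 tY=1.6614  stride 1/|dx|=1.0353 1/|dy|=3.8637
    cross x-line → (5,3), t=0.4245 (wall)
  → r_1 = 0.4245
beam 2: φ=-45°, α=60°
  d=(0.5000,0.8660)  start (4,3)  tX=0.8200 tY=0.4965  stride 1/|dx|=2.0000 1/|dy|=1.1547
    cross y-line → (4,4), t=0.4965 (wall)
  → r_2 = 0.4965
beam 3: φ=0°, α=105°
  d=(-0.2588,0.9659)  start (4,3)  tX=2.2796 tY=0.4452  stride 1/|dx|=3.8637 1/|dy|=1.0353
    cross y-line → (4,4), t=0.4452 (wall)
  → r_3 = 0.4452
beam 4: φ=45°, α=150°
  d=(-0.8660,0.5000)  start (4,3)  tX=0.6813 tY=0.8600  stride 1/|dx|=1.1547 1/|dy|=2.0000
    cross x-line → (3,3), t=0.6813
    cross y-line → (3,4), t=0.8600 (wall)
  → r_4 = 0.8600
beam 5: φ=90°, α=195°
  d=(-0.9659,-0.2588)  start (4,3)  tX=0.6108 tY=2.2023  stride 1/|dx|=1.0353 1/|dy|=3.8637
    cross x-line → (3,3), t=0.6108
    cross x-line → (2,3), t=1.6461 (wall)
  → r_5 = 1.6461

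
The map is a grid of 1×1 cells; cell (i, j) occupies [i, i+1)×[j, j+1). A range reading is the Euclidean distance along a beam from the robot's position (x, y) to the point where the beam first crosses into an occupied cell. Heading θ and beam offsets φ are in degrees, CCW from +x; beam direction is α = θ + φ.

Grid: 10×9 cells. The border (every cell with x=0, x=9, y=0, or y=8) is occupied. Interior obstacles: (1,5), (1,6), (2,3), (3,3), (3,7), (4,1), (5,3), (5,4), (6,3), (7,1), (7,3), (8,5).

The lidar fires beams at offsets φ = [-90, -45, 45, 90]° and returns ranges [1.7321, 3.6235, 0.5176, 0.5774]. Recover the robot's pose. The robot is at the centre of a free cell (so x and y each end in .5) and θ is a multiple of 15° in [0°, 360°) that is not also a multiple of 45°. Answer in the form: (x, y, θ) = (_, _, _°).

Enumerate (i+0.5, j+0.5, θ) over the 44 free cells and 16 admissible headings. For each, cast all 4 beams and compare to the given ranges.
  (6.5, 1.5, 300°): beam 1 = 1.0000 ≠ 1.7321 ✗
  (6.5, 7.5, 285°): beam 1 = 4.6587 ≠ 1.7321 ✗
  (3.5, 2.5, 195°): beam 1 = 0.5176 ≠ 1.7321 ✗
  (4.5, 2.5, 15°): beam 1 = 0.5176 ≠ 1.7321 ✗
  …
  (6.5, 4.5, 120°): r_1=1.7321, r_2=3.6235, r_3=0.5176, r_4=0.5774 — all match ✓
Unique over the lattice → pose = (6.5, 4.5, 120°).

(x, y, θ) = (6.5, 4.5, 120°)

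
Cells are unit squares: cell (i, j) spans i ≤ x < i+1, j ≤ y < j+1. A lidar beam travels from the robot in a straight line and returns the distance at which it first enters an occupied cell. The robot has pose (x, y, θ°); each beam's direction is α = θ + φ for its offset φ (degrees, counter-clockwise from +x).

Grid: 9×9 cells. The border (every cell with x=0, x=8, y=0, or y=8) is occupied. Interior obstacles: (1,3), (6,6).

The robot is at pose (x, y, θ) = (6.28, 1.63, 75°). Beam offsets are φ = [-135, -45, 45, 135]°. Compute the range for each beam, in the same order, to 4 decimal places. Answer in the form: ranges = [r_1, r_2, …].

ranges = [0.7275, 1.9861, 7.3554, 1.2600]

beam 1: φ=-135°, α=300°
  d=(0.5000,-0.8660)  start (6,1)  tX=1.4400 tY=0.7275  stride 1/|dx|=2.0000 1/|dy|=1.1547
    cross y-line → (6,0), t=0.7275 (wall)
  → r_1 = 0.7275
beam 2: φ=-45°, α=30°
  d=(0.8660,0.5000)  start (6,1)  tX=0.8314 tY=0.7400  stride 1/|dx|=1.1547 1/|dy|=2.0000
    cross y-line → (6,2), t=0.7400
    cross x-line → (7,2), t=0.8314
    cross x-line → (8,2), t=1.9861 (wall)
  → r_2 = 1.9861
beam 3: φ=45°, α=120°
  d=(-0.5000,0.8660)  start (6,1)  tX=0.5600 tY=0.4272  stride 1/|dx|=2.0000 1/|dy|=1.1547
    cross y-line → (6,2), t=0.4272
    cross x-line → (5,2), t=0.5600
    cross y-line → (5,3), t=1.5819
    cross x-line → (4,3), t=2.5600
    cross y-line → (4,4), t=2.7366
    cross y-line → (4,5), t=3.8913
    cross x-line → (3,5), t=4.5600
    cross y-line → (3,6), t=5.0460
    cross y-line → (3,7), t=6.2007
    cross x-line → (2,7), t=6.5600
    cross y-line → (2,8), t=7.3554 (wall)
  → r_3 = 7.3554
beam 4: φ=135°, α=210°
  d=(-0.8660,-0.5000)  start (6,1)  tX=0.3233 tY=1.2600  stride 1/|dx|=1.1547 1/|dy|=2.0000
    cross x-line → (5,1), t=0.3233
    cross y-line → (5,0), t=1.2600 (wall)
  → r_4 = 1.2600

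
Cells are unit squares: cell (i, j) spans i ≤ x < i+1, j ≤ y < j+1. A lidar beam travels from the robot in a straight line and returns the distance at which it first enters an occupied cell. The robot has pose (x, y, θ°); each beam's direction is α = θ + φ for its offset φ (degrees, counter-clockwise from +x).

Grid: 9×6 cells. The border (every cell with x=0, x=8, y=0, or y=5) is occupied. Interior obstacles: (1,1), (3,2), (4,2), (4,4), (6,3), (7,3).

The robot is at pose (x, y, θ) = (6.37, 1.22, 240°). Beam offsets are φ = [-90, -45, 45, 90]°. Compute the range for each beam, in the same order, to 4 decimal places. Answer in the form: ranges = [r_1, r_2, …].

ranges = [1.5819, 0.8500, 0.2278, 0.4400]

beam 1: φ=-90°, α=150°
  direction (-0.8660, 0.5000); cell (6,1); t to first gridline: x 0.4272, y 1.5600 (then +1.1547 / +2.0000)
    (5,1) via x @ 0.4272
    (5,2) via y @ 1.5600
    (4,2) via x @ 1.5819  # hit
  → r_1 = 1.5819
beam 2: φ=-45°, α=195°
  direction (-0.9659, -0.2588); cell (6,1); t to first gridline: x 0.3831, y 0.8500 (then +1.0353 / +3.8637)
    (5,1) via x @ 0.3831
    (5,0) via y @ 0.8500  # hit
  → r_2 = 0.8500
beam 3: φ=45°, α=285°
  direction (0.2588, -0.9659); cell (6,1); t to first gridline: x 2.4341, y 0.2278 (then +3.8637 / +1.0353)
    (6,0) via y @ 0.2278  # hit
  → r_3 = 0.2278
beam 4: φ=90°, α=330°
  direction (0.8660, -0.5000); cell (6,1); t to first gridline: x 0.7275, y 0.4400 (then +1.1547 / +2.0000)
    (6,0) via y @ 0.4400  # hit
  → r_4 = 0.4400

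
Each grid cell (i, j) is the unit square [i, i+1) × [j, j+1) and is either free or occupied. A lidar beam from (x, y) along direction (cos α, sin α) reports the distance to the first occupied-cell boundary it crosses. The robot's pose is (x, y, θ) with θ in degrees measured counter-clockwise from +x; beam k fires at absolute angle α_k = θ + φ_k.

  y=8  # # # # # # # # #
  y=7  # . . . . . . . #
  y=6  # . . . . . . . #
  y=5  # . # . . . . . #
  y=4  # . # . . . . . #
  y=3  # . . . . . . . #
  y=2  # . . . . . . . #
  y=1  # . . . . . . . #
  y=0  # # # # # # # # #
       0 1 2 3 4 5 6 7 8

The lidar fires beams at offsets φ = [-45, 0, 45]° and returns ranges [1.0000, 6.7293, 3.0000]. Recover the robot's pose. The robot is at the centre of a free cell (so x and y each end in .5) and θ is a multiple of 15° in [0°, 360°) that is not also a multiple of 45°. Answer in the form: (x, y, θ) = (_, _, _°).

The pose lattice has 47·16 = 752 candidates. Test each by forward raycasting.
  (5.5, 3.5, 345°): beam 1 = 2.8868 ≠ 1.0000 ✗
  (6.5, 5.5, 165°): beam 1 = 2.8868 ≠ 1.0000 ✗
  (2.5, 1.5, 150°): beam 1 = 5.7956 ≠ 1.0000 ✗
  (1.5, 7.5, 150°): beam 1 = 0.5176 ≠ 1.0000 ✗
  …
  (1.5, 6.5, 345°): r_1=1.0000, r_2=6.7293, r_3=3.0000 — all match ✓
No second candidate reproduces the full scan.

(x, y, θ) = (1.5, 6.5, 345°)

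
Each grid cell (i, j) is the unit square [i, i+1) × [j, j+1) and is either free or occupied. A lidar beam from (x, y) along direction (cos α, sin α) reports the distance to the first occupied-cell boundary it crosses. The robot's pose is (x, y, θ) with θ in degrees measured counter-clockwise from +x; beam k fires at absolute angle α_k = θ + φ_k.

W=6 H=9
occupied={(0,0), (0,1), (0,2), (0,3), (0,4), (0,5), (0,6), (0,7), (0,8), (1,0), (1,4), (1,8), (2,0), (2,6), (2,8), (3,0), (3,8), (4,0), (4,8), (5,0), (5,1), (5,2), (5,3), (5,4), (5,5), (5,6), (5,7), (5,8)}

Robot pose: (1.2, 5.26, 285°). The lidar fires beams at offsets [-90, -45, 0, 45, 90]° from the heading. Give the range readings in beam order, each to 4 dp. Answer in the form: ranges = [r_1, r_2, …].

beam 1: φ=-90°, α=195°
  cosα=-0.9659 sinα=-0.2588 | (1,5) | tMaxX 0.2071 tMaxY 1.0046 | tΔX 1.0353 tΔY 3.8637
    t=0.2071 [x] (0,5) — stop
  → r_1 = 0.2071
beam 2: φ=-45°, α=240°
  cosα=-0.5000 sinα=-0.8660 | (1,5) | tMaxX 0.4000 tMaxY 0.3002 | tΔX 2.0000 tΔY 1.1547
    t=0.3002 [y] (1,4) — stop
  → r_2 = 0.3002
beam 3: φ=0°, α=285°
  cosα=0.2588 sinα=-0.9659 | (1,5) | tMaxX 3.0910 tMaxY 0.2692 | tΔX 3.8637 tΔY 1.0353
    t=0.2692 [y] (1,4) — stop
  → r_3 = 0.2692
beam 4: φ=45°, α=330°
  cosα=0.8660 sinα=-0.5000 | (1,5) | tMaxX 0.9238 tMaxY 0.5200 | tΔX 1.1547 tΔY 2.0000
    t=0.5200 [y] (1,4) — stop
  → r_4 = 0.5200
beam 5: φ=90°, α=15°
  cosα=0.9659 sinα=0.2588 | (1,5) | tMaxX 0.8282 tMaxY 2.8591 | tΔX 1.0353 tΔY 3.8637
    t=0.8282 [x] (2,5)
    t=1.8635 [x] (3,5)
    t=2.8591 [y] (3,6)
    t=2.8988 [x] (4,6)
    t=3.9340 [x] (5,6) — stop
  → r_5 = 3.9340

ranges = [0.2071, 0.3002, 0.2692, 0.5200, 3.9340]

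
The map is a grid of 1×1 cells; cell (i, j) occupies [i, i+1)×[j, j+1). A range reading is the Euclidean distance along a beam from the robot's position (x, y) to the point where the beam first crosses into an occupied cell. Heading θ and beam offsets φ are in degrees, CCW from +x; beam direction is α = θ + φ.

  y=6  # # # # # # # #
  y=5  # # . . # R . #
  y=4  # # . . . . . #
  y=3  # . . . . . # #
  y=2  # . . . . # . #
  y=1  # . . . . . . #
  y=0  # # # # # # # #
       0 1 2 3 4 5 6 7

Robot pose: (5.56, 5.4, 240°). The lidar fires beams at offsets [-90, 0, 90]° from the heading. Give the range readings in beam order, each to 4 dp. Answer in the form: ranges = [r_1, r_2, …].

beam 1: φ=-90°, α=150°
  d=(-0.8660,0.5000)  start (5,5)  tX=0.6466 tY=1.2000  stride 1/|dx|=1.1547 1/|dy|=2.0000
    cross x-line → (4,5), t=0.6466 (wall)
  → r_1 = 0.6466
beam 2: φ=0°, α=240°
  d=(-0.5000,-0.8660)  start (5,5)  tX=1.1200 tY=0.4619  stride 1/|dx|=2.0000 1/|dy|=1.1547
    cross y-line → (5,4), t=0.4619
    cross x-line → (4,4), t=1.1200
    cross y-line → (4,3), t=1.6166
    cross y-line → (4,2), t=2.7713
    cross x-line → (3,2), t=3.1200
    cross y-line → (3,1), t=3.9260
    cross y-line → (3,0), t=5.0807 (wall)
  → r_2 = 5.0807
beam 3: φ=90°, α=330°
  d=(0.8660,-0.5000)  start (5,5)  tX=0.5081 tY=0.8000  stride 1/|dx|=1.1547 1/|dy|=2.0000
    cross x-line → (6,5), t=0.5081
    cross y-line → (6,4), t=0.8000
    cross x-line → (7,4), t=1.6628 (wall)
  → r_3 = 1.6628

ranges = [0.6466, 5.0807, 1.6628]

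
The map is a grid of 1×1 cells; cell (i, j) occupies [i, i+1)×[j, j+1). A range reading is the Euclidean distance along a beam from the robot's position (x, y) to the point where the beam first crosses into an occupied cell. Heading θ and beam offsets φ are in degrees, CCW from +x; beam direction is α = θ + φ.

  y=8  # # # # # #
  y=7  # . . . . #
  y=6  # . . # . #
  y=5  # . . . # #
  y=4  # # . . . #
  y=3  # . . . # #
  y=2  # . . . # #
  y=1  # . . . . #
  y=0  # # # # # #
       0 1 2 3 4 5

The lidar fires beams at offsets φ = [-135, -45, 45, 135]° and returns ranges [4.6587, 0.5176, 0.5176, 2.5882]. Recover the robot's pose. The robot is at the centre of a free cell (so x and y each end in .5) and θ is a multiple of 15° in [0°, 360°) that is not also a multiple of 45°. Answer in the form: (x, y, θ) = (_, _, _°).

Enumerate (i+0.5, j+0.5, θ) over the 23 free cells and 16 admissible headings. For each, cast all 4 beams and compare to the given ranges.
  (3.5, 7.5, 210°): beam 1 = 0.5176 ≠ 4.6587 ✗
  (1.5, 1.5, 240°): beam 1 = 1.9319 ≠ 4.6587 ✗
  (3.5, 4.5, 30°): beam 1 = 3.6235 ≠ 4.6587 ✗
  (2.5, 5.5, 105°): beam 1 = 2.8868 ≠ 4.6587 ✗
  …
  (3.5, 5.5, 30°): r_1=4.6587, r_2=0.5176, r_3=0.5176, r_4=2.5882 — all match ✓
No second candidate reproduces the full scan.

(x, y, θ) = (3.5, 5.5, 30°)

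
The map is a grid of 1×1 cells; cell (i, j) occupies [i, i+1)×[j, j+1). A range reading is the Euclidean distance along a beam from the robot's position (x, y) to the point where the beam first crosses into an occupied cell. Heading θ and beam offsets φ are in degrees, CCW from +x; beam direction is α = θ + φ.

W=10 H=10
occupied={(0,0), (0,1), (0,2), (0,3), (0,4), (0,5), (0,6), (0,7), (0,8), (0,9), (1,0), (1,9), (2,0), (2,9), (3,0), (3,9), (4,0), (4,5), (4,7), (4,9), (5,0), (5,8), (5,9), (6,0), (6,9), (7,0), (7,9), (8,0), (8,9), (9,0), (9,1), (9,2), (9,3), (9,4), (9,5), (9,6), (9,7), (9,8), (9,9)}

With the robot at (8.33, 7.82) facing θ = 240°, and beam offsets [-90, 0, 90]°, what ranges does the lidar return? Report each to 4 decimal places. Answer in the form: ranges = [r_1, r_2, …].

ranges = [2.3600, 7.8751, 0.7736]

beam 1: φ=-90°, α=150°
  d=(-0.8660,0.5000)  start (8,7)  tX=0.3811 tY=0.3600  stride 1/|dx|=1.1547 1/|dy|=2.0000
    cross y-line → (8,8), t=0.3600
    cross x-line → (7,8), t=0.3811
    cross x-line → (6,8), t=1.5358
    cross y-line → (6,9), t=2.3600 (wall)
  → r_1 = 2.3600
beam 2: φ=0°, α=240°
  d=(-0.5000,-0.8660)  start (8,7)  tX=0.6600 tY=0.9469  stride 1/|dx|=2.0000 1/|dy|=1.1547
    cross x-line → (7,7), t=0.6600
    cross y-line → (7,6), t=0.9469
    cross y-line → (7,5), t=2.1016
    cross x-line → (6,5), t=2.6600
    cross y-line → (6,4), t=3.2563
    cross y-line → (6,3), t=4.4110
    cross x-line → (5,3), t=4.6600
    cross y-line → (5,2), t=5.5657
    cross x-line → (4,2), t=6.6600
    cross y-line → (4,1), t=6.7204
    cross y-line → (4,0), t=7.8751 (wall)
  → r_2 = 7.8751
beam 3: φ=90°, α=330°
  d=(0.8660,-0.5000)  start (8,7)  tX=0.7736 tY=1.6400  stride 1/|dx|=1.1547 1/|dy|=2.0000
    cross x-line → (9,7), t=0.7736 (wall)
  → r_3 = 0.7736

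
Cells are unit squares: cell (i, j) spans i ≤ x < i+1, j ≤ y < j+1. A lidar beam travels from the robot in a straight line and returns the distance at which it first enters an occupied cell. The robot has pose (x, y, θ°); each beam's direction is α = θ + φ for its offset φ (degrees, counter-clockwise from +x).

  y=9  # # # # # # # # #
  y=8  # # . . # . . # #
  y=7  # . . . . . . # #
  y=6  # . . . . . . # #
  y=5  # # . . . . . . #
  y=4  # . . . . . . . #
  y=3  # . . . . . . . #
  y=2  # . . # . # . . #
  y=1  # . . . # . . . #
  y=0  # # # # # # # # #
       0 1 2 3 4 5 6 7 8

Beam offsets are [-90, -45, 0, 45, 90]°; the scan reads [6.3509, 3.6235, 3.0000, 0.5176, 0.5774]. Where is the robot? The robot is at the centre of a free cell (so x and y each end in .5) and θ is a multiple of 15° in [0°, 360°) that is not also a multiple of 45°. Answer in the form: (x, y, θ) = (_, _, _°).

(x, y, θ) = (6.5, 6.5, 300°)

Candidates: 47 free-cell centres × 16 headings = 752 poses. Raycast each; keep the one whose scan matches to 4 dp.
  (2.5, 7.5, 105°): beam 1 = 1.9319 ≠ 6.3509 ✗
  (1.5, 3.5, 195°): beam 1 = 1.5529 ≠ 6.3509 ✗
  (7.5, 4.5, 330°): beam 1 = 4.0415 ≠ 6.3509 ✗
  (5.5, 4.5, 60°): beam 1 = 2.8868 ≠ 6.3509 ✗
  …
  (6.5, 6.5, 300°): r_1=6.3509, r_2=3.6235, r_3=3.0000, r_4=0.5176, r_5=0.5774 — all match ✓
No second candidate reproduces the full scan.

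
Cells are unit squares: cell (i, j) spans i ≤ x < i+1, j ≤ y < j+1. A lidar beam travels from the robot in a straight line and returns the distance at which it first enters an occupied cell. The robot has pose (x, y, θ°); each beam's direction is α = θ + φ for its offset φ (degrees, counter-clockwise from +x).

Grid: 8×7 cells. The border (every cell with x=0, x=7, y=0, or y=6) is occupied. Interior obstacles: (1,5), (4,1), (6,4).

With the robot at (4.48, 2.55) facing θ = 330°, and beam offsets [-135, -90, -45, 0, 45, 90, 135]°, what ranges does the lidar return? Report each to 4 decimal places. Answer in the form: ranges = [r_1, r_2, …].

beam 1: φ=-135°, α=195°
  direction (-0.9659, -0.2588); cell (4,2); t to first gridline: x 0.4969, y 2.1250 (then +1.0353 / +3.8637)
    (3,2) via x @ 0.4969
    (2,2) via x @ 1.5322
    (2,1) via y @ 2.1250
    (1,1) via x @ 2.5675
    (0,1) via x @ 3.6028  # hit
  → r_1 = 3.6028
beam 2: φ=-90°, α=240°
  direction (-0.5000, -0.8660); cell (4,2); t to first gridline: x 0.9600, y 0.6351 (then +2.0000 / +1.1547)
    (4,1) via y @ 0.6351  # hit
  → r_2 = 0.6351
beam 3: φ=-45°, α=285°
  direction (0.2588, -0.9659); cell (4,2); t to first gridline: x 2.0091, y 0.5694 (then +3.8637 / +1.0353)
    (4,1) via y @ 0.5694  # hit
  → r_3 = 0.5694
beam 4: φ=0°, α=330°
  direction (0.8660, -0.5000); cell (4,2); t to first gridline: x 0.6004, y 1.1000 (then +1.1547 / +2.0000)
    (5,2) via x @ 0.6004
    (5,1) via y @ 1.1000
    (6,1) via x @ 1.7551
    (7,1) via x @ 2.9098  # hit
  → r_4 = 2.9098
beam 5: φ=45°, α=15°
  direction (0.9659, 0.2588); cell (4,2); t to first gridline: x 0.5383, y 1.7387 (then +1.0353 / +3.8637)
    (5,2) via x @ 0.5383
    (6,2) via x @ 1.5736
    (6,3) via y @ 1.7387
    (7,3) via x @ 2.6089  # hit
  → r_5 = 2.6089
beam 6: φ=90°, α=60°
  direction (0.5000, 0.8660); cell (4,2); t to first gridline: x 1.0400, y 0.5196 (then +2.0000 / +1.1547)
    (4,3) via y @ 0.5196
    (5,3) via x @ 1.0400
    (5,4) via y @ 1.6743
    (5,5) via y @ 2.8290
    (6,5) via x @ 3.0400
    (6,6) via y @ 3.9837  # hit
  → r_6 = 3.9837
beam 7: φ=135°, α=105°
  direction (-0.2588, 0.9659); cell (4,2); t to first gridline: x 1.8546, y 0.4659 (then +3.8637 / +1.0353)
    (4,3) via y @ 0.4659
    (4,4) via y @ 1.5012
    (3,4) via x @ 1.8546
    (3,5) via y @ 2.5364
    (3,6) via y @ 3.5717  # hit
  → r_7 = 3.5717

ranges = [3.6028, 0.6351, 0.5694, 2.9098, 2.6089, 3.9837, 3.5717]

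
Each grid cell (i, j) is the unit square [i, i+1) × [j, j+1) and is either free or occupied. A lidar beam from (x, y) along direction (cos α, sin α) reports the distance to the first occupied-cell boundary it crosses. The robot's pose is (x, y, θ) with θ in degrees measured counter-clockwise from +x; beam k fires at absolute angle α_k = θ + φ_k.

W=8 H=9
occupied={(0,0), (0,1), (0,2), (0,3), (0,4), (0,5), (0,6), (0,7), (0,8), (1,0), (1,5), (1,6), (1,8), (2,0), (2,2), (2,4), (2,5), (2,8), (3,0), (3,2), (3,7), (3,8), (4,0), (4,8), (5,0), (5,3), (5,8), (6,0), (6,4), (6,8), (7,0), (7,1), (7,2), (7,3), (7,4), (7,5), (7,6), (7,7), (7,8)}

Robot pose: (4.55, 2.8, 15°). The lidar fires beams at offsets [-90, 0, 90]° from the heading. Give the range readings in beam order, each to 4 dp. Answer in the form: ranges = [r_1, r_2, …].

ranges = [1.8635, 0.7727, 4.3482]

beam 1: φ=-90°, α=285°
  d=(0.2588,-0.9659)  start (4,2)  tX=1.7387 tY=0.8282  stride 1/|dx|=3.8637 1/|dy|=1.0353
    cross y-line → (4,1), t=0.8282
    cross x-line → (5,1), t=1.7387
    cross y-line → (5,0), t=1.8635 (wall)
  → r_1 = 1.8635
beam 2: φ=0°, α=15°
  d=(0.9659,0.2588)  start (4,2)  tX=0.4659 tY=0.7727  stride 1/|dx|=1.0353 1/|dy|=3.8637
    cross x-line → (5,2), t=0.4659
    cross y-line → (5,3), t=0.7727 (wall)
  → r_2 = 0.7727
beam 3: φ=90°, α=105°
  d=(-0.2588,0.9659)  start (4,2)  tX=2.1250 tY=0.2071  stride 1/|dx|=3.8637 1/|dy|=1.0353
    cross y-line → (4,3), t=0.2071
    cross y-line → (4,4), t=1.2423
    cross x-line → (3,4), t=2.1250
    cross y-line → (3,5), t=2.2776
    cross y-line → (3,6), t=3.3129
    cross y-line → (3,7), t=4.3482 (wall)
  → r_3 = 4.3482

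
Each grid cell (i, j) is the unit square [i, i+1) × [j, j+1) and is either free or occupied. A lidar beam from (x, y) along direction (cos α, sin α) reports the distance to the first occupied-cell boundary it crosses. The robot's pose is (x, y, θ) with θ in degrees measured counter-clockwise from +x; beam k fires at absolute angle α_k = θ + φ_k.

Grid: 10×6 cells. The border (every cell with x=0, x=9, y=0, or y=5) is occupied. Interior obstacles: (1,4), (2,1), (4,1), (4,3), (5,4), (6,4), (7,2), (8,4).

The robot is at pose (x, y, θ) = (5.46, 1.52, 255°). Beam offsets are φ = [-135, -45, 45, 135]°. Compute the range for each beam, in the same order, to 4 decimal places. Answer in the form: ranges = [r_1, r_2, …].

beam 1: φ=-135°, α=120°
  cosα=-0.5000 sinα=0.8660 | (5,1) | tMaxX 0.9200 tMaxY 0.5543 | tΔX 2.0000 tΔY 1.1547
    t=0.5543 [y] (5,2)
    t=0.9200 [x] (4,2)
    t=1.7090 [y] (4,3) — stop
  → r_1 = 1.7090
beam 2: φ=-45°, α=210°
  cosα=-0.8660 sinα=-0.5000 | (5,1) | tMaxX 0.5312 tMaxY 1.0400 | tΔX 1.1547 tΔY 2.0000
    t=0.5312 [x] (4,1) — stop
  → r_2 = 0.5312
beam 3: φ=45°, α=300°
  cosα=0.5000 sinα=-0.8660 | (5,1) | tMaxX 1.0800 tMaxY 0.6004 | tΔX 2.0000 tΔY 1.1547
    t=0.6004 [y] (5,0) — stop
  → r_3 = 0.6004
beam 4: φ=135°, α=30°
  cosα=0.8660 sinα=0.5000 | (5,1) | tMaxX 0.6235 tMaxY 0.9600 | tΔX 1.1547 tΔY 2.0000
    t=0.6235 [x] (6,1)
    t=0.9600 [y] (6,2)
    t=1.7782 [x] (7,2) — stop
  → r_4 = 1.7782

ranges = [1.7090, 0.5312, 0.6004, 1.7782]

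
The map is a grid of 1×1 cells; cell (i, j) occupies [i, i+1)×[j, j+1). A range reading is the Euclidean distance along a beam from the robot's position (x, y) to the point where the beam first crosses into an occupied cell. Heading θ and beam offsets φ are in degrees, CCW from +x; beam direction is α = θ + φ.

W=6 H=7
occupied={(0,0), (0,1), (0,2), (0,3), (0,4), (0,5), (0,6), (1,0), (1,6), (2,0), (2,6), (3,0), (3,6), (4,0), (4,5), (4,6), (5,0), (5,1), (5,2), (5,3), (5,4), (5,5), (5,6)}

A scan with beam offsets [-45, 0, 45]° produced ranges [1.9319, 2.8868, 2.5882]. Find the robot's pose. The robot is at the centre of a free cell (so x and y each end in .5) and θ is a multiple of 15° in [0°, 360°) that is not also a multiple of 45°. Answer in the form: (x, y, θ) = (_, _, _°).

(x, y, θ) = (3.5, 3.5, 120°)

Candidates: 19 free-cell centres × 16 headings = 304 poses. Raycast each; keep the one whose scan matches to 4 dp.
  (1.5, 1.5, 60°): beam 1 = 3.6235 ≠ 1.9319 ✗
  (2.5, 4.5, 150°): beam 1 = 1.5529 ≠ 1.9319 ✗
  (2.5, 1.5, 60°): beam 1 = 2.5882 ≠ 1.9319 ✗
  (2.5, 5.5, 285°): beam 1 = 3.0000 ≠ 1.9319 ✗
  …
  (3.5, 3.5, 120°): r_1=1.9319, r_2=2.8868, r_3=2.5882 — all match ✓
Unique over the lattice → pose = (3.5, 3.5, 120°).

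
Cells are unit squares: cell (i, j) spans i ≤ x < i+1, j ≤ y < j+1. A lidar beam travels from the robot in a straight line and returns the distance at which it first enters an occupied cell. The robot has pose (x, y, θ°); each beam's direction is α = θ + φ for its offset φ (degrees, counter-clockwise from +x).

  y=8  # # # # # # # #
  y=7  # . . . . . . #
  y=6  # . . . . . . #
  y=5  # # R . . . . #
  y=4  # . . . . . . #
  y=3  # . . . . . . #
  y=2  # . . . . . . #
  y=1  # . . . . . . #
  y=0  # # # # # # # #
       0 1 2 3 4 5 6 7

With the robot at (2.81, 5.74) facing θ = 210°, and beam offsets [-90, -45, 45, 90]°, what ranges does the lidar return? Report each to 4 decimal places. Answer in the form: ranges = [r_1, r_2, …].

beam 1: φ=-90°, α=120°
  d=(-0.5000,0.8660)  start (2,5)  tX=1.6200 tY=0.3002  stride 1/|dx|=2.0000 1/|dy|=1.1547
    cross y-line → (2,6), t=0.3002
    cross y-line → (2,7), t=1.4549
    cross x-line → (1,7), t=1.6200
    cross y-line → (1,8), t=2.6096 (wall)
  → r_1 = 2.6096
beam 2: φ=-45°, α=165°
  d=(-0.9659,0.2588)  start (2,5)  tX=0.8386 tY=1.0046  stride 1/|dx|=1.0353 1/|dy|=3.8637
    cross x-line → (1,5), t=0.8386 (wall)
  → r_2 = 0.8386
beam 3: φ=45°, α=255°
  d=(-0.2588,-0.9659)  start (2,5)  tX=3.1296 tY=0.7661  stride 1/|dx|=3.8637 1/|dy|=1.0353
    cross y-line → (2,4), t=0.7661
    cross y-line → (2,3), t=1.8014
    cross y-line → (2,2), t=2.8367
    cross x-line → (1,2), t=3.1296
    cross y-line → (1,1), t=3.8719
    cross y-line → (1,0), t=4.9072 (wall)
  → r_3 = 4.9072
beam 4: φ=90°, α=300°
  d=(0.5000,-0.8660)  start (2,5)  tX=0.3800 tY=0.8545  stride 1/|dx|=2.0000 1/|dy|=1.1547
    cross x-line → (3,5), t=0.3800
    cross y-line → (3,4), t=0.8545
    cross y-line → (3,3), t=2.0092
    cross x-line → (4,3), t=2.3800
    cross y-line → (4,2), t=3.1639
    cross y-line → (4,1), t=4.3186
    cross x-line → (5,1), t=4.3800
    cross y-line → (5,0), t=5.4733 (wall)
  → r_4 = 5.4733

ranges = [2.6096, 0.8386, 4.9072, 5.4733]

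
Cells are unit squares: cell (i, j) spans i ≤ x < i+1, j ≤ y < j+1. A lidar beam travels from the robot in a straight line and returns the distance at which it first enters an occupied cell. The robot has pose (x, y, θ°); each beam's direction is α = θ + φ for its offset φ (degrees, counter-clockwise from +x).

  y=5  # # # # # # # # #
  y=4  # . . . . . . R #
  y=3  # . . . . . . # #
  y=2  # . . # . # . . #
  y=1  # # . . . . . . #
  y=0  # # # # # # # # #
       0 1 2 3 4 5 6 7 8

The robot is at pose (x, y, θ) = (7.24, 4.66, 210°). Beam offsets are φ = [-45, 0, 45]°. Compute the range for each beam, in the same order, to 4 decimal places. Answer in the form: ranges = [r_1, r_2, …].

ranges = [1.3137, 3.7412, 0.6833]

beam 1: φ=-45°, α=165°
  direction (-0.9659, 0.2588); cell (7,4); t to first gridline: x 0.2485, y 1.3137 (then +1.0353 / +3.8637)
    (6,4) via x @ 0.2485
    (5,4) via x @ 1.2837
    (5,5) via y @ 1.3137  # hit
  → r_1 = 1.3137
beam 2: φ=0°, α=210°
  direction (-0.8660, -0.5000); cell (7,4); t to first gridline: x 0.2771, y 1.3200 (then +1.1547 / +2.0000)
    (6,4) via x @ 0.2771
    (6,3) via y @ 1.3200
    (5,3) via x @ 1.4318
    (4,3) via x @ 2.5865
    (4,2) via y @ 3.3200
    (3,2) via x @ 3.7412  # hit
  → r_2 = 3.7412
beam 3: φ=45°, α=255°
  direction (-0.2588, -0.9659); cell (7,4); t to first gridline: x 0.9273, y 0.6833 (then +3.8637 / +1.0353)
    (7,3) via y @ 0.6833  # hit
  → r_3 = 0.6833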